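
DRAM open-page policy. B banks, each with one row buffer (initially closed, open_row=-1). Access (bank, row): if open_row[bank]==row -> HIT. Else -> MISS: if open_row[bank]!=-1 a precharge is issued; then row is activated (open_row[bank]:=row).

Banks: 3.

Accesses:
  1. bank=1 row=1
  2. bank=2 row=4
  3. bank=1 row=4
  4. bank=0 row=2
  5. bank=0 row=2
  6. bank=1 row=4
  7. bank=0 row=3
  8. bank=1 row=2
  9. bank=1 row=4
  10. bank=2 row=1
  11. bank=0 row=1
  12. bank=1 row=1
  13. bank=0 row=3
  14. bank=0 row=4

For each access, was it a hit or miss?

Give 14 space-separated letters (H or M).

Answer: M M M M H H M M M M M M M M

Derivation:
Acc 1: bank1 row1 -> MISS (open row1); precharges=0
Acc 2: bank2 row4 -> MISS (open row4); precharges=0
Acc 3: bank1 row4 -> MISS (open row4); precharges=1
Acc 4: bank0 row2 -> MISS (open row2); precharges=1
Acc 5: bank0 row2 -> HIT
Acc 6: bank1 row4 -> HIT
Acc 7: bank0 row3 -> MISS (open row3); precharges=2
Acc 8: bank1 row2 -> MISS (open row2); precharges=3
Acc 9: bank1 row4 -> MISS (open row4); precharges=4
Acc 10: bank2 row1 -> MISS (open row1); precharges=5
Acc 11: bank0 row1 -> MISS (open row1); precharges=6
Acc 12: bank1 row1 -> MISS (open row1); precharges=7
Acc 13: bank0 row3 -> MISS (open row3); precharges=8
Acc 14: bank0 row4 -> MISS (open row4); precharges=9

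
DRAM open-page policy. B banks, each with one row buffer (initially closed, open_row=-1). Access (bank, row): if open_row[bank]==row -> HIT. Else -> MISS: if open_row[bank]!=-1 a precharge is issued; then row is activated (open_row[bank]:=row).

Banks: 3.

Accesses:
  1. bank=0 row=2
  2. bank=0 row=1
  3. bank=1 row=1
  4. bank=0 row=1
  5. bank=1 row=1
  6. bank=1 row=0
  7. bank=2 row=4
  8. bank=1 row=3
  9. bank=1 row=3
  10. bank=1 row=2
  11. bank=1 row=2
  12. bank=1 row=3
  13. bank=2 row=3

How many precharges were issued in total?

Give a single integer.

Answer: 6

Derivation:
Acc 1: bank0 row2 -> MISS (open row2); precharges=0
Acc 2: bank0 row1 -> MISS (open row1); precharges=1
Acc 3: bank1 row1 -> MISS (open row1); precharges=1
Acc 4: bank0 row1 -> HIT
Acc 5: bank1 row1 -> HIT
Acc 6: bank1 row0 -> MISS (open row0); precharges=2
Acc 7: bank2 row4 -> MISS (open row4); precharges=2
Acc 8: bank1 row3 -> MISS (open row3); precharges=3
Acc 9: bank1 row3 -> HIT
Acc 10: bank1 row2 -> MISS (open row2); precharges=4
Acc 11: bank1 row2 -> HIT
Acc 12: bank1 row3 -> MISS (open row3); precharges=5
Acc 13: bank2 row3 -> MISS (open row3); precharges=6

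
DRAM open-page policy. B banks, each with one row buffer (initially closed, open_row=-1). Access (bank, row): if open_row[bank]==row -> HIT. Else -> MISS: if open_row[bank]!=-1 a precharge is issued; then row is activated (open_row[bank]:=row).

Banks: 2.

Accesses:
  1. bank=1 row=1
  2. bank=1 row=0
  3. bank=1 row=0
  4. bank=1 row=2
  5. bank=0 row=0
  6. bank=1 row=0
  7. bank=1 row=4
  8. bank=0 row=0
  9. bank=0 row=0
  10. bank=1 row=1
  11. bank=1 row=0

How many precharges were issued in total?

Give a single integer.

Acc 1: bank1 row1 -> MISS (open row1); precharges=0
Acc 2: bank1 row0 -> MISS (open row0); precharges=1
Acc 3: bank1 row0 -> HIT
Acc 4: bank1 row2 -> MISS (open row2); precharges=2
Acc 5: bank0 row0 -> MISS (open row0); precharges=2
Acc 6: bank1 row0 -> MISS (open row0); precharges=3
Acc 7: bank1 row4 -> MISS (open row4); precharges=4
Acc 8: bank0 row0 -> HIT
Acc 9: bank0 row0 -> HIT
Acc 10: bank1 row1 -> MISS (open row1); precharges=5
Acc 11: bank1 row0 -> MISS (open row0); precharges=6

Answer: 6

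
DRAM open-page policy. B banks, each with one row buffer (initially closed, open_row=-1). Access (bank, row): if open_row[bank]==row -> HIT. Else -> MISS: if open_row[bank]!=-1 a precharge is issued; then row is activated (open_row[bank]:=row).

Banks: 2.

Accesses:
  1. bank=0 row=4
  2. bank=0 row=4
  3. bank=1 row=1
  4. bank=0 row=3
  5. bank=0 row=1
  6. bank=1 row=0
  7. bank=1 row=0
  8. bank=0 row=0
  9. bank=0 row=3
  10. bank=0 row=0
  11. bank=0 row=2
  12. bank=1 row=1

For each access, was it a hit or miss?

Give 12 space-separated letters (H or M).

Answer: M H M M M M H M M M M M

Derivation:
Acc 1: bank0 row4 -> MISS (open row4); precharges=0
Acc 2: bank0 row4 -> HIT
Acc 3: bank1 row1 -> MISS (open row1); precharges=0
Acc 4: bank0 row3 -> MISS (open row3); precharges=1
Acc 5: bank0 row1 -> MISS (open row1); precharges=2
Acc 6: bank1 row0 -> MISS (open row0); precharges=3
Acc 7: bank1 row0 -> HIT
Acc 8: bank0 row0 -> MISS (open row0); precharges=4
Acc 9: bank0 row3 -> MISS (open row3); precharges=5
Acc 10: bank0 row0 -> MISS (open row0); precharges=6
Acc 11: bank0 row2 -> MISS (open row2); precharges=7
Acc 12: bank1 row1 -> MISS (open row1); precharges=8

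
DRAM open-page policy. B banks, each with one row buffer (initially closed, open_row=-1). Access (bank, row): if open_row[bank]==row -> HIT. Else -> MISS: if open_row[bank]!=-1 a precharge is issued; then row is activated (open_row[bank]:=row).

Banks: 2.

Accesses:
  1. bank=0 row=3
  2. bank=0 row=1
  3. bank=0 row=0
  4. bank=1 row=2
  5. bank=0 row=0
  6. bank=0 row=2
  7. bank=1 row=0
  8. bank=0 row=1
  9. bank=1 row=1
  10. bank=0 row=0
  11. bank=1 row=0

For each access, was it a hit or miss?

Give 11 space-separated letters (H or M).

Acc 1: bank0 row3 -> MISS (open row3); precharges=0
Acc 2: bank0 row1 -> MISS (open row1); precharges=1
Acc 3: bank0 row0 -> MISS (open row0); precharges=2
Acc 4: bank1 row2 -> MISS (open row2); precharges=2
Acc 5: bank0 row0 -> HIT
Acc 6: bank0 row2 -> MISS (open row2); precharges=3
Acc 7: bank1 row0 -> MISS (open row0); precharges=4
Acc 8: bank0 row1 -> MISS (open row1); precharges=5
Acc 9: bank1 row1 -> MISS (open row1); precharges=6
Acc 10: bank0 row0 -> MISS (open row0); precharges=7
Acc 11: bank1 row0 -> MISS (open row0); precharges=8

Answer: M M M M H M M M M M M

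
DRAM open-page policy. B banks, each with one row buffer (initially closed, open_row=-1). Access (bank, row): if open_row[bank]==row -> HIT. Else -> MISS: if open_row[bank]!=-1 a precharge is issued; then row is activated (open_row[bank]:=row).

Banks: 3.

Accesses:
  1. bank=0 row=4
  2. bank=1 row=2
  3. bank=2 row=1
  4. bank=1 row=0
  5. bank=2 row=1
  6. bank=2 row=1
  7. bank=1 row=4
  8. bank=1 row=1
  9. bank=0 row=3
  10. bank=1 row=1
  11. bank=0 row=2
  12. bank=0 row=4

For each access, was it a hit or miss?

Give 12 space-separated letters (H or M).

Answer: M M M M H H M M M H M M

Derivation:
Acc 1: bank0 row4 -> MISS (open row4); precharges=0
Acc 2: bank1 row2 -> MISS (open row2); precharges=0
Acc 3: bank2 row1 -> MISS (open row1); precharges=0
Acc 4: bank1 row0 -> MISS (open row0); precharges=1
Acc 5: bank2 row1 -> HIT
Acc 6: bank2 row1 -> HIT
Acc 7: bank1 row4 -> MISS (open row4); precharges=2
Acc 8: bank1 row1 -> MISS (open row1); precharges=3
Acc 9: bank0 row3 -> MISS (open row3); precharges=4
Acc 10: bank1 row1 -> HIT
Acc 11: bank0 row2 -> MISS (open row2); precharges=5
Acc 12: bank0 row4 -> MISS (open row4); precharges=6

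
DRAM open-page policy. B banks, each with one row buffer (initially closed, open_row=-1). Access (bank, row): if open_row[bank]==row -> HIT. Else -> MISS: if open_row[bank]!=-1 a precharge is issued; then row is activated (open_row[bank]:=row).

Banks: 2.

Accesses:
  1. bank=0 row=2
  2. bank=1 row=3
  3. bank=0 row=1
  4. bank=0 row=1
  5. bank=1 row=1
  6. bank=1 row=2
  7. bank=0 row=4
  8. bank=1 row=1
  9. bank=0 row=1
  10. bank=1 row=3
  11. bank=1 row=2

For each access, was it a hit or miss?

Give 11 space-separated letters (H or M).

Acc 1: bank0 row2 -> MISS (open row2); precharges=0
Acc 2: bank1 row3 -> MISS (open row3); precharges=0
Acc 3: bank0 row1 -> MISS (open row1); precharges=1
Acc 4: bank0 row1 -> HIT
Acc 5: bank1 row1 -> MISS (open row1); precharges=2
Acc 6: bank1 row2 -> MISS (open row2); precharges=3
Acc 7: bank0 row4 -> MISS (open row4); precharges=4
Acc 8: bank1 row1 -> MISS (open row1); precharges=5
Acc 9: bank0 row1 -> MISS (open row1); precharges=6
Acc 10: bank1 row3 -> MISS (open row3); precharges=7
Acc 11: bank1 row2 -> MISS (open row2); precharges=8

Answer: M M M H M M M M M M M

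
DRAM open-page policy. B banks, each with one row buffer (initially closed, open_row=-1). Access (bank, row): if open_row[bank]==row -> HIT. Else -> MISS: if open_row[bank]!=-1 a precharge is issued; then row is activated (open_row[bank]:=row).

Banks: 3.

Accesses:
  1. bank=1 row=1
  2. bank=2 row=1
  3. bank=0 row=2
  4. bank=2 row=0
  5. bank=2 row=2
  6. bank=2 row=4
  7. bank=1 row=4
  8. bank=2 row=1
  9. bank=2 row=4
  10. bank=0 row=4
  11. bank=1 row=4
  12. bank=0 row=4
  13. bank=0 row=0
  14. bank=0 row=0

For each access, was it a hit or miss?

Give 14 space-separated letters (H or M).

Acc 1: bank1 row1 -> MISS (open row1); precharges=0
Acc 2: bank2 row1 -> MISS (open row1); precharges=0
Acc 3: bank0 row2 -> MISS (open row2); precharges=0
Acc 4: bank2 row0 -> MISS (open row0); precharges=1
Acc 5: bank2 row2 -> MISS (open row2); precharges=2
Acc 6: bank2 row4 -> MISS (open row4); precharges=3
Acc 7: bank1 row4 -> MISS (open row4); precharges=4
Acc 8: bank2 row1 -> MISS (open row1); precharges=5
Acc 9: bank2 row4 -> MISS (open row4); precharges=6
Acc 10: bank0 row4 -> MISS (open row4); precharges=7
Acc 11: bank1 row4 -> HIT
Acc 12: bank0 row4 -> HIT
Acc 13: bank0 row0 -> MISS (open row0); precharges=8
Acc 14: bank0 row0 -> HIT

Answer: M M M M M M M M M M H H M H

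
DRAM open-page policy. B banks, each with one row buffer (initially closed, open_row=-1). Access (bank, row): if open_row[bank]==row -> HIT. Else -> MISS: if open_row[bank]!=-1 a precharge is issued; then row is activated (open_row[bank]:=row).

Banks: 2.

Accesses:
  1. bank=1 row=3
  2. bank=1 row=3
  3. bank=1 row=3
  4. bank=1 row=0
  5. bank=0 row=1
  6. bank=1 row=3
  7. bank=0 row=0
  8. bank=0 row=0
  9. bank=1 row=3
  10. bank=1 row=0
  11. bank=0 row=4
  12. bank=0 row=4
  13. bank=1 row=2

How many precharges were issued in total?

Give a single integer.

Answer: 6

Derivation:
Acc 1: bank1 row3 -> MISS (open row3); precharges=0
Acc 2: bank1 row3 -> HIT
Acc 3: bank1 row3 -> HIT
Acc 4: bank1 row0 -> MISS (open row0); precharges=1
Acc 5: bank0 row1 -> MISS (open row1); precharges=1
Acc 6: bank1 row3 -> MISS (open row3); precharges=2
Acc 7: bank0 row0 -> MISS (open row0); precharges=3
Acc 8: bank0 row0 -> HIT
Acc 9: bank1 row3 -> HIT
Acc 10: bank1 row0 -> MISS (open row0); precharges=4
Acc 11: bank0 row4 -> MISS (open row4); precharges=5
Acc 12: bank0 row4 -> HIT
Acc 13: bank1 row2 -> MISS (open row2); precharges=6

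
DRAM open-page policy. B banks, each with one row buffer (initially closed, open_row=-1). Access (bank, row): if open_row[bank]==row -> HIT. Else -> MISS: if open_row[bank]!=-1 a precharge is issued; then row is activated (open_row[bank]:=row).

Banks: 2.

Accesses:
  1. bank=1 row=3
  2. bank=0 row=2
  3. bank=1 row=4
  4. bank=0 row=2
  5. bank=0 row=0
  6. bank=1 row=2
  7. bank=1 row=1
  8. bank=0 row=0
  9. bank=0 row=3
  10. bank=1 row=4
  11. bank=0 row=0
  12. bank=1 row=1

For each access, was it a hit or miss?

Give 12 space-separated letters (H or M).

Answer: M M M H M M M H M M M M

Derivation:
Acc 1: bank1 row3 -> MISS (open row3); precharges=0
Acc 2: bank0 row2 -> MISS (open row2); precharges=0
Acc 3: bank1 row4 -> MISS (open row4); precharges=1
Acc 4: bank0 row2 -> HIT
Acc 5: bank0 row0 -> MISS (open row0); precharges=2
Acc 6: bank1 row2 -> MISS (open row2); precharges=3
Acc 7: bank1 row1 -> MISS (open row1); precharges=4
Acc 8: bank0 row0 -> HIT
Acc 9: bank0 row3 -> MISS (open row3); precharges=5
Acc 10: bank1 row4 -> MISS (open row4); precharges=6
Acc 11: bank0 row0 -> MISS (open row0); precharges=7
Acc 12: bank1 row1 -> MISS (open row1); precharges=8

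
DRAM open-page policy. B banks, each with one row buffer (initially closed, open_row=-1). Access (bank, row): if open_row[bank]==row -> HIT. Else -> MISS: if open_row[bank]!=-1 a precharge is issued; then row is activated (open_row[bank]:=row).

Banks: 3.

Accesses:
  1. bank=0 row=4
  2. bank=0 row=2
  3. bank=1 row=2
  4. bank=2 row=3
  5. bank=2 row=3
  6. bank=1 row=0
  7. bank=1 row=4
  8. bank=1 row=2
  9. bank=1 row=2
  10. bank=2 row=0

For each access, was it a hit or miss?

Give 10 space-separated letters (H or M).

Answer: M M M M H M M M H M

Derivation:
Acc 1: bank0 row4 -> MISS (open row4); precharges=0
Acc 2: bank0 row2 -> MISS (open row2); precharges=1
Acc 3: bank1 row2 -> MISS (open row2); precharges=1
Acc 4: bank2 row3 -> MISS (open row3); precharges=1
Acc 5: bank2 row3 -> HIT
Acc 6: bank1 row0 -> MISS (open row0); precharges=2
Acc 7: bank1 row4 -> MISS (open row4); precharges=3
Acc 8: bank1 row2 -> MISS (open row2); precharges=4
Acc 9: bank1 row2 -> HIT
Acc 10: bank2 row0 -> MISS (open row0); precharges=5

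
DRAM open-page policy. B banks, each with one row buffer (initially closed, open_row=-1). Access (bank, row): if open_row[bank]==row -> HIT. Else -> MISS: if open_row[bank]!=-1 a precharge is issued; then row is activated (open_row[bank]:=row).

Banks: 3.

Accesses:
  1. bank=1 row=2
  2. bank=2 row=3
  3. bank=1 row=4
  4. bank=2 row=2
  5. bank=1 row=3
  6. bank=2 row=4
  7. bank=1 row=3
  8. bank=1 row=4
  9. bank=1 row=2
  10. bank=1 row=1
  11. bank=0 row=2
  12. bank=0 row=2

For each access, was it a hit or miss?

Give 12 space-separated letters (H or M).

Answer: M M M M M M H M M M M H

Derivation:
Acc 1: bank1 row2 -> MISS (open row2); precharges=0
Acc 2: bank2 row3 -> MISS (open row3); precharges=0
Acc 3: bank1 row4 -> MISS (open row4); precharges=1
Acc 4: bank2 row2 -> MISS (open row2); precharges=2
Acc 5: bank1 row3 -> MISS (open row3); precharges=3
Acc 6: bank2 row4 -> MISS (open row4); precharges=4
Acc 7: bank1 row3 -> HIT
Acc 8: bank1 row4 -> MISS (open row4); precharges=5
Acc 9: bank1 row2 -> MISS (open row2); precharges=6
Acc 10: bank1 row1 -> MISS (open row1); precharges=7
Acc 11: bank0 row2 -> MISS (open row2); precharges=7
Acc 12: bank0 row2 -> HIT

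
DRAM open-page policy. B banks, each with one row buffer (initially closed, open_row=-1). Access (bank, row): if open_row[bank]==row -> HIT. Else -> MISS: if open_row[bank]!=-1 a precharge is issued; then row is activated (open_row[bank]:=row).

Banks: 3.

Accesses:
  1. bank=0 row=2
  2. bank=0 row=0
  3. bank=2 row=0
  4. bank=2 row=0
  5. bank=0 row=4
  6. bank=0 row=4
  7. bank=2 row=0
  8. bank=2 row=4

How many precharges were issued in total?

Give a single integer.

Answer: 3

Derivation:
Acc 1: bank0 row2 -> MISS (open row2); precharges=0
Acc 2: bank0 row0 -> MISS (open row0); precharges=1
Acc 3: bank2 row0 -> MISS (open row0); precharges=1
Acc 4: bank2 row0 -> HIT
Acc 5: bank0 row4 -> MISS (open row4); precharges=2
Acc 6: bank0 row4 -> HIT
Acc 7: bank2 row0 -> HIT
Acc 8: bank2 row4 -> MISS (open row4); precharges=3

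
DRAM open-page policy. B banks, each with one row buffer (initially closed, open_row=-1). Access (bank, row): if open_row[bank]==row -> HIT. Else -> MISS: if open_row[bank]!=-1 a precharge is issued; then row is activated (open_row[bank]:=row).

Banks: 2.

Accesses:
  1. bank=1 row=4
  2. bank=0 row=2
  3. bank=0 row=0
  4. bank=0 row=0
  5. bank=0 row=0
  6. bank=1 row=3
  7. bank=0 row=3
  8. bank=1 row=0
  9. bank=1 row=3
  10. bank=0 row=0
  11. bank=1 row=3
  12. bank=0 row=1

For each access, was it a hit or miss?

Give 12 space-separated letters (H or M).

Answer: M M M H H M M M M M H M

Derivation:
Acc 1: bank1 row4 -> MISS (open row4); precharges=0
Acc 2: bank0 row2 -> MISS (open row2); precharges=0
Acc 3: bank0 row0 -> MISS (open row0); precharges=1
Acc 4: bank0 row0 -> HIT
Acc 5: bank0 row0 -> HIT
Acc 6: bank1 row3 -> MISS (open row3); precharges=2
Acc 7: bank0 row3 -> MISS (open row3); precharges=3
Acc 8: bank1 row0 -> MISS (open row0); precharges=4
Acc 9: bank1 row3 -> MISS (open row3); precharges=5
Acc 10: bank0 row0 -> MISS (open row0); precharges=6
Acc 11: bank1 row3 -> HIT
Acc 12: bank0 row1 -> MISS (open row1); precharges=7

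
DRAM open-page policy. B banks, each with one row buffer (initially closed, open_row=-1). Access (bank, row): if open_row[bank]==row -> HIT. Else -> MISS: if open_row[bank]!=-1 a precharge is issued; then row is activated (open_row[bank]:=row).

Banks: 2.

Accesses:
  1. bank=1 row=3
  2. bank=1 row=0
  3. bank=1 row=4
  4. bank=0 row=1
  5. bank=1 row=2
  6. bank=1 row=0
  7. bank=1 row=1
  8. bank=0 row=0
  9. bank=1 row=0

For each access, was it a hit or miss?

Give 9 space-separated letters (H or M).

Answer: M M M M M M M M M

Derivation:
Acc 1: bank1 row3 -> MISS (open row3); precharges=0
Acc 2: bank1 row0 -> MISS (open row0); precharges=1
Acc 3: bank1 row4 -> MISS (open row4); precharges=2
Acc 4: bank0 row1 -> MISS (open row1); precharges=2
Acc 5: bank1 row2 -> MISS (open row2); precharges=3
Acc 6: bank1 row0 -> MISS (open row0); precharges=4
Acc 7: bank1 row1 -> MISS (open row1); precharges=5
Acc 8: bank0 row0 -> MISS (open row0); precharges=6
Acc 9: bank1 row0 -> MISS (open row0); precharges=7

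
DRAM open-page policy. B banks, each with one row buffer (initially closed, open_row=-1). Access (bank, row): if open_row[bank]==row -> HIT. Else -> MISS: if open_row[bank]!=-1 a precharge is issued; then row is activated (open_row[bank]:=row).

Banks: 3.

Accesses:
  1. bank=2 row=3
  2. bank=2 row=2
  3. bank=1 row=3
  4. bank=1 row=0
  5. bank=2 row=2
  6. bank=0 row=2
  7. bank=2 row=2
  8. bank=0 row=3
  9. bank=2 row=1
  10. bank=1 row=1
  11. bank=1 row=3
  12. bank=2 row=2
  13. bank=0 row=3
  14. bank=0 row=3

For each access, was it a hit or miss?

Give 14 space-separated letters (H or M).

Acc 1: bank2 row3 -> MISS (open row3); precharges=0
Acc 2: bank2 row2 -> MISS (open row2); precharges=1
Acc 3: bank1 row3 -> MISS (open row3); precharges=1
Acc 4: bank1 row0 -> MISS (open row0); precharges=2
Acc 5: bank2 row2 -> HIT
Acc 6: bank0 row2 -> MISS (open row2); precharges=2
Acc 7: bank2 row2 -> HIT
Acc 8: bank0 row3 -> MISS (open row3); precharges=3
Acc 9: bank2 row1 -> MISS (open row1); precharges=4
Acc 10: bank1 row1 -> MISS (open row1); precharges=5
Acc 11: bank1 row3 -> MISS (open row3); precharges=6
Acc 12: bank2 row2 -> MISS (open row2); precharges=7
Acc 13: bank0 row3 -> HIT
Acc 14: bank0 row3 -> HIT

Answer: M M M M H M H M M M M M H H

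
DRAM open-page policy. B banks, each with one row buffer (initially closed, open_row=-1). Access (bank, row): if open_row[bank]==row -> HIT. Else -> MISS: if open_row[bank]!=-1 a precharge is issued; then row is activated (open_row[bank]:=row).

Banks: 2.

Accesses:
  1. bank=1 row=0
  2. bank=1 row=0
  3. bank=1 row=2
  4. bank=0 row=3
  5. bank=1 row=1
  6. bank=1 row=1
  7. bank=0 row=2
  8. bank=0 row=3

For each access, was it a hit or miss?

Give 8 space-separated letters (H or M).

Answer: M H M M M H M M

Derivation:
Acc 1: bank1 row0 -> MISS (open row0); precharges=0
Acc 2: bank1 row0 -> HIT
Acc 3: bank1 row2 -> MISS (open row2); precharges=1
Acc 4: bank0 row3 -> MISS (open row3); precharges=1
Acc 5: bank1 row1 -> MISS (open row1); precharges=2
Acc 6: bank1 row1 -> HIT
Acc 7: bank0 row2 -> MISS (open row2); precharges=3
Acc 8: bank0 row3 -> MISS (open row3); precharges=4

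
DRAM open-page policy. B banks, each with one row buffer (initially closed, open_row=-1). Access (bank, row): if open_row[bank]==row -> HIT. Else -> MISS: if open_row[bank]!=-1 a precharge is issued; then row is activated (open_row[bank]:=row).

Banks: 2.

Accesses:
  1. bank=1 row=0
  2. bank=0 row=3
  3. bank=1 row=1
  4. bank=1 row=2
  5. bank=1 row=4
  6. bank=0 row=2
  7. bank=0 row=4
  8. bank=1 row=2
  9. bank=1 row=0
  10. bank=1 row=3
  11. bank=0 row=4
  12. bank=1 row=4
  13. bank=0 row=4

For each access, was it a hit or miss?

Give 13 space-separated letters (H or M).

Answer: M M M M M M M M M M H M H

Derivation:
Acc 1: bank1 row0 -> MISS (open row0); precharges=0
Acc 2: bank0 row3 -> MISS (open row3); precharges=0
Acc 3: bank1 row1 -> MISS (open row1); precharges=1
Acc 4: bank1 row2 -> MISS (open row2); precharges=2
Acc 5: bank1 row4 -> MISS (open row4); precharges=3
Acc 6: bank0 row2 -> MISS (open row2); precharges=4
Acc 7: bank0 row4 -> MISS (open row4); precharges=5
Acc 8: bank1 row2 -> MISS (open row2); precharges=6
Acc 9: bank1 row0 -> MISS (open row0); precharges=7
Acc 10: bank1 row3 -> MISS (open row3); precharges=8
Acc 11: bank0 row4 -> HIT
Acc 12: bank1 row4 -> MISS (open row4); precharges=9
Acc 13: bank0 row4 -> HIT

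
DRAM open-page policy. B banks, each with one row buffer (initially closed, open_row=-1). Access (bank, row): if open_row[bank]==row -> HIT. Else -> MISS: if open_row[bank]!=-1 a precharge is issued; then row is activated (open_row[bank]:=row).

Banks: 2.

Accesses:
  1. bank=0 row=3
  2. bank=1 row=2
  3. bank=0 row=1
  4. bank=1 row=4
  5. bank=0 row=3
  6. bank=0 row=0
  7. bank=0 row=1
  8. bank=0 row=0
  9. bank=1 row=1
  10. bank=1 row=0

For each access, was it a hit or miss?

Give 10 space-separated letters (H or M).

Acc 1: bank0 row3 -> MISS (open row3); precharges=0
Acc 2: bank1 row2 -> MISS (open row2); precharges=0
Acc 3: bank0 row1 -> MISS (open row1); precharges=1
Acc 4: bank1 row4 -> MISS (open row4); precharges=2
Acc 5: bank0 row3 -> MISS (open row3); precharges=3
Acc 6: bank0 row0 -> MISS (open row0); precharges=4
Acc 7: bank0 row1 -> MISS (open row1); precharges=5
Acc 8: bank0 row0 -> MISS (open row0); precharges=6
Acc 9: bank1 row1 -> MISS (open row1); precharges=7
Acc 10: bank1 row0 -> MISS (open row0); precharges=8

Answer: M M M M M M M M M M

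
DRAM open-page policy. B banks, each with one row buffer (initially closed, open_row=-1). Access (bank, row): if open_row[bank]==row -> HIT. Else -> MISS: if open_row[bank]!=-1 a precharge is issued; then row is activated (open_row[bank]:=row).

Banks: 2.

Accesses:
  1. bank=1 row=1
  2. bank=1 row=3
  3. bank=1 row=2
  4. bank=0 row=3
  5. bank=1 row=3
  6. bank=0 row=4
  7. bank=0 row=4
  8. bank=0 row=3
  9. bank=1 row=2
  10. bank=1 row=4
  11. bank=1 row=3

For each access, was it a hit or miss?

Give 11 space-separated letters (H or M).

Acc 1: bank1 row1 -> MISS (open row1); precharges=0
Acc 2: bank1 row3 -> MISS (open row3); precharges=1
Acc 3: bank1 row2 -> MISS (open row2); precharges=2
Acc 4: bank0 row3 -> MISS (open row3); precharges=2
Acc 5: bank1 row3 -> MISS (open row3); precharges=3
Acc 6: bank0 row4 -> MISS (open row4); precharges=4
Acc 7: bank0 row4 -> HIT
Acc 8: bank0 row3 -> MISS (open row3); precharges=5
Acc 9: bank1 row2 -> MISS (open row2); precharges=6
Acc 10: bank1 row4 -> MISS (open row4); precharges=7
Acc 11: bank1 row3 -> MISS (open row3); precharges=8

Answer: M M M M M M H M M M M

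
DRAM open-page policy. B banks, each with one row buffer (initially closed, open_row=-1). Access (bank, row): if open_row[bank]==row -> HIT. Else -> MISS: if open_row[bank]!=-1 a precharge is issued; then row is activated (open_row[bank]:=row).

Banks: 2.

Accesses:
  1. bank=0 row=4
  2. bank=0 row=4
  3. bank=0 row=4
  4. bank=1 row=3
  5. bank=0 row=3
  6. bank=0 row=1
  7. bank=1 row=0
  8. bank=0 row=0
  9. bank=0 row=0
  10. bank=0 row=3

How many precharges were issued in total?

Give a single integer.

Acc 1: bank0 row4 -> MISS (open row4); precharges=0
Acc 2: bank0 row4 -> HIT
Acc 3: bank0 row4 -> HIT
Acc 4: bank1 row3 -> MISS (open row3); precharges=0
Acc 5: bank0 row3 -> MISS (open row3); precharges=1
Acc 6: bank0 row1 -> MISS (open row1); precharges=2
Acc 7: bank1 row0 -> MISS (open row0); precharges=3
Acc 8: bank0 row0 -> MISS (open row0); precharges=4
Acc 9: bank0 row0 -> HIT
Acc 10: bank0 row3 -> MISS (open row3); precharges=5

Answer: 5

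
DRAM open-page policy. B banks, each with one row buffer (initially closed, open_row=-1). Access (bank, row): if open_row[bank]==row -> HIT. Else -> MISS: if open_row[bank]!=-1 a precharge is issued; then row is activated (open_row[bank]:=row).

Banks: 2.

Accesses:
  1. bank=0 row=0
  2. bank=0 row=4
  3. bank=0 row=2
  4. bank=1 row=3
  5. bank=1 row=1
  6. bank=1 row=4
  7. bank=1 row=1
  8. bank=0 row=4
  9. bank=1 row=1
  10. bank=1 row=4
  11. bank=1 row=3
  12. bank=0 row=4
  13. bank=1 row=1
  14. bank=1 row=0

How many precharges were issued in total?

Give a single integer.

Answer: 10

Derivation:
Acc 1: bank0 row0 -> MISS (open row0); precharges=0
Acc 2: bank0 row4 -> MISS (open row4); precharges=1
Acc 3: bank0 row2 -> MISS (open row2); precharges=2
Acc 4: bank1 row3 -> MISS (open row3); precharges=2
Acc 5: bank1 row1 -> MISS (open row1); precharges=3
Acc 6: bank1 row4 -> MISS (open row4); precharges=4
Acc 7: bank1 row1 -> MISS (open row1); precharges=5
Acc 8: bank0 row4 -> MISS (open row4); precharges=6
Acc 9: bank1 row1 -> HIT
Acc 10: bank1 row4 -> MISS (open row4); precharges=7
Acc 11: bank1 row3 -> MISS (open row3); precharges=8
Acc 12: bank0 row4 -> HIT
Acc 13: bank1 row1 -> MISS (open row1); precharges=9
Acc 14: bank1 row0 -> MISS (open row0); precharges=10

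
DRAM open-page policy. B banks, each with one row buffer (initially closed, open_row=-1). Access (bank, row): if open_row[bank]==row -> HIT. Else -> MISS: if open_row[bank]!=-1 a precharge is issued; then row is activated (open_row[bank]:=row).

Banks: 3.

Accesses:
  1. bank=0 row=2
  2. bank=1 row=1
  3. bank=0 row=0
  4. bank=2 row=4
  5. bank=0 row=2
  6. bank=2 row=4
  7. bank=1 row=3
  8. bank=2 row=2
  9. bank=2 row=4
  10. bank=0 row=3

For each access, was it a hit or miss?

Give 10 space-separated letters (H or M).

Answer: M M M M M H M M M M

Derivation:
Acc 1: bank0 row2 -> MISS (open row2); precharges=0
Acc 2: bank1 row1 -> MISS (open row1); precharges=0
Acc 3: bank0 row0 -> MISS (open row0); precharges=1
Acc 4: bank2 row4 -> MISS (open row4); precharges=1
Acc 5: bank0 row2 -> MISS (open row2); precharges=2
Acc 6: bank2 row4 -> HIT
Acc 7: bank1 row3 -> MISS (open row3); precharges=3
Acc 8: bank2 row2 -> MISS (open row2); precharges=4
Acc 9: bank2 row4 -> MISS (open row4); precharges=5
Acc 10: bank0 row3 -> MISS (open row3); precharges=6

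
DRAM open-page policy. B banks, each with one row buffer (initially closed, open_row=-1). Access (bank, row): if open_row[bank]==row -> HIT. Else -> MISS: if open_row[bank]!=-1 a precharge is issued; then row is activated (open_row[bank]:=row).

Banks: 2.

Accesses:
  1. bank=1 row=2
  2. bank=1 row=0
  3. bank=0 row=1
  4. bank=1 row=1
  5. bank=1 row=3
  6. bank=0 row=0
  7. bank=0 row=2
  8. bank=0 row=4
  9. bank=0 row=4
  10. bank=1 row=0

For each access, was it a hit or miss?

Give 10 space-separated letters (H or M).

Answer: M M M M M M M M H M

Derivation:
Acc 1: bank1 row2 -> MISS (open row2); precharges=0
Acc 2: bank1 row0 -> MISS (open row0); precharges=1
Acc 3: bank0 row1 -> MISS (open row1); precharges=1
Acc 4: bank1 row1 -> MISS (open row1); precharges=2
Acc 5: bank1 row3 -> MISS (open row3); precharges=3
Acc 6: bank0 row0 -> MISS (open row0); precharges=4
Acc 7: bank0 row2 -> MISS (open row2); precharges=5
Acc 8: bank0 row4 -> MISS (open row4); precharges=6
Acc 9: bank0 row4 -> HIT
Acc 10: bank1 row0 -> MISS (open row0); precharges=7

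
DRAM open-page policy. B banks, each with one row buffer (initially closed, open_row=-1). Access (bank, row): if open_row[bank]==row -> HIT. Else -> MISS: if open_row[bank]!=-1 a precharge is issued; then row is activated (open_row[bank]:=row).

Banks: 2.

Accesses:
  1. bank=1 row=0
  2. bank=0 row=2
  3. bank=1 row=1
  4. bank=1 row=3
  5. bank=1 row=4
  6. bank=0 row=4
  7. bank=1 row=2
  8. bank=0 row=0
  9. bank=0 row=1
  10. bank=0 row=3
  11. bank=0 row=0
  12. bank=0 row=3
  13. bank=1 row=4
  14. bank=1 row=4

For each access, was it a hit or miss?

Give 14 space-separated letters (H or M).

Acc 1: bank1 row0 -> MISS (open row0); precharges=0
Acc 2: bank0 row2 -> MISS (open row2); precharges=0
Acc 3: bank1 row1 -> MISS (open row1); precharges=1
Acc 4: bank1 row3 -> MISS (open row3); precharges=2
Acc 5: bank1 row4 -> MISS (open row4); precharges=3
Acc 6: bank0 row4 -> MISS (open row4); precharges=4
Acc 7: bank1 row2 -> MISS (open row2); precharges=5
Acc 8: bank0 row0 -> MISS (open row0); precharges=6
Acc 9: bank0 row1 -> MISS (open row1); precharges=7
Acc 10: bank0 row3 -> MISS (open row3); precharges=8
Acc 11: bank0 row0 -> MISS (open row0); precharges=9
Acc 12: bank0 row3 -> MISS (open row3); precharges=10
Acc 13: bank1 row4 -> MISS (open row4); precharges=11
Acc 14: bank1 row4 -> HIT

Answer: M M M M M M M M M M M M M H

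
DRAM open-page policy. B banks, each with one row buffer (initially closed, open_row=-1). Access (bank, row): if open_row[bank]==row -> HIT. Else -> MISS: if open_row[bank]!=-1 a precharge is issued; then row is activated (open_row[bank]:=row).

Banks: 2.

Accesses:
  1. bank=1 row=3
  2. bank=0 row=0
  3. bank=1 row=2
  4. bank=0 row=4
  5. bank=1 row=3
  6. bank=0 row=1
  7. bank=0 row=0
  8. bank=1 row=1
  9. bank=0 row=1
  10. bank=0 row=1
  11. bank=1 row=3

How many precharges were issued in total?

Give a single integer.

Answer: 8

Derivation:
Acc 1: bank1 row3 -> MISS (open row3); precharges=0
Acc 2: bank0 row0 -> MISS (open row0); precharges=0
Acc 3: bank1 row2 -> MISS (open row2); precharges=1
Acc 4: bank0 row4 -> MISS (open row4); precharges=2
Acc 5: bank1 row3 -> MISS (open row3); precharges=3
Acc 6: bank0 row1 -> MISS (open row1); precharges=4
Acc 7: bank0 row0 -> MISS (open row0); precharges=5
Acc 8: bank1 row1 -> MISS (open row1); precharges=6
Acc 9: bank0 row1 -> MISS (open row1); precharges=7
Acc 10: bank0 row1 -> HIT
Acc 11: bank1 row3 -> MISS (open row3); precharges=8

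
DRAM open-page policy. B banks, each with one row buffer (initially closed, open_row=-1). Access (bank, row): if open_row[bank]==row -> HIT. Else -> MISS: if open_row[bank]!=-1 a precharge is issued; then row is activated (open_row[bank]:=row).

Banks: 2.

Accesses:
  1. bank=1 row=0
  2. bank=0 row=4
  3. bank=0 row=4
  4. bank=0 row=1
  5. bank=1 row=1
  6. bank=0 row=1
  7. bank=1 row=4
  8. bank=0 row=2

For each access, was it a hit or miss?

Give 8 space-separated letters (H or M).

Answer: M M H M M H M M

Derivation:
Acc 1: bank1 row0 -> MISS (open row0); precharges=0
Acc 2: bank0 row4 -> MISS (open row4); precharges=0
Acc 3: bank0 row4 -> HIT
Acc 4: bank0 row1 -> MISS (open row1); precharges=1
Acc 5: bank1 row1 -> MISS (open row1); precharges=2
Acc 6: bank0 row1 -> HIT
Acc 7: bank1 row4 -> MISS (open row4); precharges=3
Acc 8: bank0 row2 -> MISS (open row2); precharges=4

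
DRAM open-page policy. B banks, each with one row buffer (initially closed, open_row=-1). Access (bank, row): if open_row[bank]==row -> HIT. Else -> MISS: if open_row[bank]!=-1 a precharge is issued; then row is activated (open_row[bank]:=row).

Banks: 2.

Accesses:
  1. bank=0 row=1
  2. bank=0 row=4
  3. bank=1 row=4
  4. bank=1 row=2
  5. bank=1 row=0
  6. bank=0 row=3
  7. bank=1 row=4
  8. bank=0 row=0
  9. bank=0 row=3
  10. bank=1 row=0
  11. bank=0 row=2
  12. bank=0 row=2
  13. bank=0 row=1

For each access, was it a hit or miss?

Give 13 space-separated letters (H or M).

Acc 1: bank0 row1 -> MISS (open row1); precharges=0
Acc 2: bank0 row4 -> MISS (open row4); precharges=1
Acc 3: bank1 row4 -> MISS (open row4); precharges=1
Acc 4: bank1 row2 -> MISS (open row2); precharges=2
Acc 5: bank1 row0 -> MISS (open row0); precharges=3
Acc 6: bank0 row3 -> MISS (open row3); precharges=4
Acc 7: bank1 row4 -> MISS (open row4); precharges=5
Acc 8: bank0 row0 -> MISS (open row0); precharges=6
Acc 9: bank0 row3 -> MISS (open row3); precharges=7
Acc 10: bank1 row0 -> MISS (open row0); precharges=8
Acc 11: bank0 row2 -> MISS (open row2); precharges=9
Acc 12: bank0 row2 -> HIT
Acc 13: bank0 row1 -> MISS (open row1); precharges=10

Answer: M M M M M M M M M M M H M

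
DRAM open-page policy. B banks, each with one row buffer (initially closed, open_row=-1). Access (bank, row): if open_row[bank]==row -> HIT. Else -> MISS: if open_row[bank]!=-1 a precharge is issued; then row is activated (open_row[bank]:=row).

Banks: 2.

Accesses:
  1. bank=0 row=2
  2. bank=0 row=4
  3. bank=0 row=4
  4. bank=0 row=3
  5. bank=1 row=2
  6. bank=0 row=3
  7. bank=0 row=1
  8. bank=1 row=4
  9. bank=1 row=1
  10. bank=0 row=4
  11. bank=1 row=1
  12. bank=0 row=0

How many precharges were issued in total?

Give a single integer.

Acc 1: bank0 row2 -> MISS (open row2); precharges=0
Acc 2: bank0 row4 -> MISS (open row4); precharges=1
Acc 3: bank0 row4 -> HIT
Acc 4: bank0 row3 -> MISS (open row3); precharges=2
Acc 5: bank1 row2 -> MISS (open row2); precharges=2
Acc 6: bank0 row3 -> HIT
Acc 7: bank0 row1 -> MISS (open row1); precharges=3
Acc 8: bank1 row4 -> MISS (open row4); precharges=4
Acc 9: bank1 row1 -> MISS (open row1); precharges=5
Acc 10: bank0 row4 -> MISS (open row4); precharges=6
Acc 11: bank1 row1 -> HIT
Acc 12: bank0 row0 -> MISS (open row0); precharges=7

Answer: 7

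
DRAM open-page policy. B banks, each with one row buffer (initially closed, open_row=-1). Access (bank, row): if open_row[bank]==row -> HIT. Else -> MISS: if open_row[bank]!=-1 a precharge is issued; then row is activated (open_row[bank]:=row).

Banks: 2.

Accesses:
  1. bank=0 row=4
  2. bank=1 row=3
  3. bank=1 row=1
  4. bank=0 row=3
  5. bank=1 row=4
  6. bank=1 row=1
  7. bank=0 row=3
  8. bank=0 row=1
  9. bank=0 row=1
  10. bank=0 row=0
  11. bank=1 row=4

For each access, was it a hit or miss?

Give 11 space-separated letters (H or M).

Acc 1: bank0 row4 -> MISS (open row4); precharges=0
Acc 2: bank1 row3 -> MISS (open row3); precharges=0
Acc 3: bank1 row1 -> MISS (open row1); precharges=1
Acc 4: bank0 row3 -> MISS (open row3); precharges=2
Acc 5: bank1 row4 -> MISS (open row4); precharges=3
Acc 6: bank1 row1 -> MISS (open row1); precharges=4
Acc 7: bank0 row3 -> HIT
Acc 8: bank0 row1 -> MISS (open row1); precharges=5
Acc 9: bank0 row1 -> HIT
Acc 10: bank0 row0 -> MISS (open row0); precharges=6
Acc 11: bank1 row4 -> MISS (open row4); precharges=7

Answer: M M M M M M H M H M M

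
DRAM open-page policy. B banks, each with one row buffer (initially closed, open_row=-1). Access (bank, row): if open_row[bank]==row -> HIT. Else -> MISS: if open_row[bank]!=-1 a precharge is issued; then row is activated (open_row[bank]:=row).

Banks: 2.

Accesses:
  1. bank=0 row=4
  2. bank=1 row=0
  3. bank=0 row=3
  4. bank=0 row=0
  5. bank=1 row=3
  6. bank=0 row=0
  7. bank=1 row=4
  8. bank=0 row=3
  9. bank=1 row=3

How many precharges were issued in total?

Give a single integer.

Answer: 6

Derivation:
Acc 1: bank0 row4 -> MISS (open row4); precharges=0
Acc 2: bank1 row0 -> MISS (open row0); precharges=0
Acc 3: bank0 row3 -> MISS (open row3); precharges=1
Acc 4: bank0 row0 -> MISS (open row0); precharges=2
Acc 5: bank1 row3 -> MISS (open row3); precharges=3
Acc 6: bank0 row0 -> HIT
Acc 7: bank1 row4 -> MISS (open row4); precharges=4
Acc 8: bank0 row3 -> MISS (open row3); precharges=5
Acc 9: bank1 row3 -> MISS (open row3); precharges=6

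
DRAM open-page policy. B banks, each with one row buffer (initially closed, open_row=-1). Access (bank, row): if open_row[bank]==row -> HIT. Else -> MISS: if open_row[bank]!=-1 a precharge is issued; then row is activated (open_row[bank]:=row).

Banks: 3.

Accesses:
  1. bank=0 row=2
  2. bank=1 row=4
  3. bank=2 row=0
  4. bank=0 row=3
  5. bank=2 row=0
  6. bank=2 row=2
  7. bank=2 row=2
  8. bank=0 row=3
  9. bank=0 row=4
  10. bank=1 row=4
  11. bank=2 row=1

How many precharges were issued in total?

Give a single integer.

Answer: 4

Derivation:
Acc 1: bank0 row2 -> MISS (open row2); precharges=0
Acc 2: bank1 row4 -> MISS (open row4); precharges=0
Acc 3: bank2 row0 -> MISS (open row0); precharges=0
Acc 4: bank0 row3 -> MISS (open row3); precharges=1
Acc 5: bank2 row0 -> HIT
Acc 6: bank2 row2 -> MISS (open row2); precharges=2
Acc 7: bank2 row2 -> HIT
Acc 8: bank0 row3 -> HIT
Acc 9: bank0 row4 -> MISS (open row4); precharges=3
Acc 10: bank1 row4 -> HIT
Acc 11: bank2 row1 -> MISS (open row1); precharges=4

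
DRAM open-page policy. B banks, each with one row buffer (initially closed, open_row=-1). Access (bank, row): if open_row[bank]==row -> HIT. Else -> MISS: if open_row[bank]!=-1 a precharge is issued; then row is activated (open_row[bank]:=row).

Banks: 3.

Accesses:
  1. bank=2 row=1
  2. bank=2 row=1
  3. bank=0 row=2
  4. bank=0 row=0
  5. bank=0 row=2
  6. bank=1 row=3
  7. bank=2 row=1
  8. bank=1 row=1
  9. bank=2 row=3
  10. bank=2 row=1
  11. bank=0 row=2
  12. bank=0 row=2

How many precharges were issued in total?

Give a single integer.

Answer: 5

Derivation:
Acc 1: bank2 row1 -> MISS (open row1); precharges=0
Acc 2: bank2 row1 -> HIT
Acc 3: bank0 row2 -> MISS (open row2); precharges=0
Acc 4: bank0 row0 -> MISS (open row0); precharges=1
Acc 5: bank0 row2 -> MISS (open row2); precharges=2
Acc 6: bank1 row3 -> MISS (open row3); precharges=2
Acc 7: bank2 row1 -> HIT
Acc 8: bank1 row1 -> MISS (open row1); precharges=3
Acc 9: bank2 row3 -> MISS (open row3); precharges=4
Acc 10: bank2 row1 -> MISS (open row1); precharges=5
Acc 11: bank0 row2 -> HIT
Acc 12: bank0 row2 -> HIT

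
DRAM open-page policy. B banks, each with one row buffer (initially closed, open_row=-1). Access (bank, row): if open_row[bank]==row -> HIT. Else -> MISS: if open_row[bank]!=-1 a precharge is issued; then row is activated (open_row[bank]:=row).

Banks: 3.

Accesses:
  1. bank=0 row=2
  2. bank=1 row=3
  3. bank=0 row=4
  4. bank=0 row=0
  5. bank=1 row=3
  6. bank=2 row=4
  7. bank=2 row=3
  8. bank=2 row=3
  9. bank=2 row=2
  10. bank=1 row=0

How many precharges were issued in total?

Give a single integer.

Acc 1: bank0 row2 -> MISS (open row2); precharges=0
Acc 2: bank1 row3 -> MISS (open row3); precharges=0
Acc 3: bank0 row4 -> MISS (open row4); precharges=1
Acc 4: bank0 row0 -> MISS (open row0); precharges=2
Acc 5: bank1 row3 -> HIT
Acc 6: bank2 row4 -> MISS (open row4); precharges=2
Acc 7: bank2 row3 -> MISS (open row3); precharges=3
Acc 8: bank2 row3 -> HIT
Acc 9: bank2 row2 -> MISS (open row2); precharges=4
Acc 10: bank1 row0 -> MISS (open row0); precharges=5

Answer: 5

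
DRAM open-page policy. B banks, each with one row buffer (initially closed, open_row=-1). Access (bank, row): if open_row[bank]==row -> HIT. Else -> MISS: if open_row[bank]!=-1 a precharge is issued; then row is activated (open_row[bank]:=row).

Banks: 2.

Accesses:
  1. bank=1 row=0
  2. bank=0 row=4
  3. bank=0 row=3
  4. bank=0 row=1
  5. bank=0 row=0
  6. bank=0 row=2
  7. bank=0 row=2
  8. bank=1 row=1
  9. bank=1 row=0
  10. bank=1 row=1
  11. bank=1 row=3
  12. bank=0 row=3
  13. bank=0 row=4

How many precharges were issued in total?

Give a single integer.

Answer: 10

Derivation:
Acc 1: bank1 row0 -> MISS (open row0); precharges=0
Acc 2: bank0 row4 -> MISS (open row4); precharges=0
Acc 3: bank0 row3 -> MISS (open row3); precharges=1
Acc 4: bank0 row1 -> MISS (open row1); precharges=2
Acc 5: bank0 row0 -> MISS (open row0); precharges=3
Acc 6: bank0 row2 -> MISS (open row2); precharges=4
Acc 7: bank0 row2 -> HIT
Acc 8: bank1 row1 -> MISS (open row1); precharges=5
Acc 9: bank1 row0 -> MISS (open row0); precharges=6
Acc 10: bank1 row1 -> MISS (open row1); precharges=7
Acc 11: bank1 row3 -> MISS (open row3); precharges=8
Acc 12: bank0 row3 -> MISS (open row3); precharges=9
Acc 13: bank0 row4 -> MISS (open row4); precharges=10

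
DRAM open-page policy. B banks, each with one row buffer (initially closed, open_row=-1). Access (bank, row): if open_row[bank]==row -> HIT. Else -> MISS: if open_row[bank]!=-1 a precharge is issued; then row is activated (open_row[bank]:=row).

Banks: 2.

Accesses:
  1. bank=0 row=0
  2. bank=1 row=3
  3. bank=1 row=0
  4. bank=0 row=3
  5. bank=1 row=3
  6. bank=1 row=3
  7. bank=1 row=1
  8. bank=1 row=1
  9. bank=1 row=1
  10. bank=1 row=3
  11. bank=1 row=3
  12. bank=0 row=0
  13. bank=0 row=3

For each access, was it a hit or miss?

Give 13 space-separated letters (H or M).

Answer: M M M M M H M H H M H M M

Derivation:
Acc 1: bank0 row0 -> MISS (open row0); precharges=0
Acc 2: bank1 row3 -> MISS (open row3); precharges=0
Acc 3: bank1 row0 -> MISS (open row0); precharges=1
Acc 4: bank0 row3 -> MISS (open row3); precharges=2
Acc 5: bank1 row3 -> MISS (open row3); precharges=3
Acc 6: bank1 row3 -> HIT
Acc 7: bank1 row1 -> MISS (open row1); precharges=4
Acc 8: bank1 row1 -> HIT
Acc 9: bank1 row1 -> HIT
Acc 10: bank1 row3 -> MISS (open row3); precharges=5
Acc 11: bank1 row3 -> HIT
Acc 12: bank0 row0 -> MISS (open row0); precharges=6
Acc 13: bank0 row3 -> MISS (open row3); precharges=7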